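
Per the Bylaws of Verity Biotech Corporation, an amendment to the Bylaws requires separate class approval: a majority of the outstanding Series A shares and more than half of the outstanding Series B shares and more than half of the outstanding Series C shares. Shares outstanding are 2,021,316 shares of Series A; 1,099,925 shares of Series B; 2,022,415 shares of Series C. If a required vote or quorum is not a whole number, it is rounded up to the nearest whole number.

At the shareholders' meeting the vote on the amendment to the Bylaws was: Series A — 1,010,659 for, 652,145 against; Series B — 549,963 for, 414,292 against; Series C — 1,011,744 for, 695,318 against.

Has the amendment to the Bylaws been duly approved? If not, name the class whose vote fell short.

Series A: a majority of 2021316 is 1010659; 1,010,659 required, 1,010,659 in favor — approved.
Series B: a majority of 1099925 is 549963; 549,963 required, 549,963 in favor — approved.
Series C: a majority of 2022415 is 1011208; 1,011,208 required, 1,011,744 in favor — approved.

Approved — every class gave the required vote.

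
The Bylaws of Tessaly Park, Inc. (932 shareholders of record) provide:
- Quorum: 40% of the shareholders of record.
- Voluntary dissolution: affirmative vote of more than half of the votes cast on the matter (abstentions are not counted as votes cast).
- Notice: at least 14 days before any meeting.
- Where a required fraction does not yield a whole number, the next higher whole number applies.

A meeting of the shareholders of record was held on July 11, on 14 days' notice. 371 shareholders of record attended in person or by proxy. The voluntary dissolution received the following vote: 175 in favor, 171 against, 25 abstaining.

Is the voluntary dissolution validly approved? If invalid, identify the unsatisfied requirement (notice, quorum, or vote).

Notice: 14 days given; 14 required. Satisfied.
Quorum: 40% of 932 = 372.80, rounded up to 373; 371 present. Not satisfied.
Vote: requires a majority of the votes cast (371 − 25 abstaining = 346); a majority of 346 is 174, so 174 needed; 175 in favor. Satisfied.

Invalid — quorum requirement not satisfied.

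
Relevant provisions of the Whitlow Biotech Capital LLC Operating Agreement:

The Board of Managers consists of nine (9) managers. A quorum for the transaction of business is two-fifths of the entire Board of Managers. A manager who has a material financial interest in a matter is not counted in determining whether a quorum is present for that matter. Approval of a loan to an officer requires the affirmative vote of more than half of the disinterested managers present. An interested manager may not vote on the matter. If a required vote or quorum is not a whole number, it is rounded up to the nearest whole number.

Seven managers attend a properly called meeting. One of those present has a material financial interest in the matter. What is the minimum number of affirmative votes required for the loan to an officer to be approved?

4

The loan to an officer requires a majority of the disinterested managers present (7 − 1 = 6).
A majority of 6 is 4.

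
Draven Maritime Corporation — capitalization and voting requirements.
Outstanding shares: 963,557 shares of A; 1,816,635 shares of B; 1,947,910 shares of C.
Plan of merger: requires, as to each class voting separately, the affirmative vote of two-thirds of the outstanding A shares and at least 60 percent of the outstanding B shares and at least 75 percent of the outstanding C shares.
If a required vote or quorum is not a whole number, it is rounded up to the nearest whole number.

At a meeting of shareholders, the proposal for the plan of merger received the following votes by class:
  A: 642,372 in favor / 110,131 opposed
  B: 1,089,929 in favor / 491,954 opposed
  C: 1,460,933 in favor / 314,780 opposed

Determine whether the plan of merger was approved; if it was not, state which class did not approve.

Not approved — the B shares did not give the required vote.

A: 2/3 of 963557 = 642371.33, rounded up to 642372; 642,372 required, 642,372 in favor — approved.
B: 3/5 of 1816635 = 1089981; 1,089,981 required, 1,089,929 in favor — not approved.
C: 3/4 of 1947910 = 1460932.50, rounded up to 1460933; 1,460,933 required, 1,460,933 in favor — approved.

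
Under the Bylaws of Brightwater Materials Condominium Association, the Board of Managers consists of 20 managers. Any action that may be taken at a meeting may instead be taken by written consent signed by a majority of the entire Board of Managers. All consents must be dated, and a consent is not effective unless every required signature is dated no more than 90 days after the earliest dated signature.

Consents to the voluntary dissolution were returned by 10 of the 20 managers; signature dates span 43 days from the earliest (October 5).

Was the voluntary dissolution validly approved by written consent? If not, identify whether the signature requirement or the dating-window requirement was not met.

Signatures required: a majority of 20 — a majority of 20 is 11, so 11 needed; 10 signed. Insufficient.
Dating window: the latest signature is 43 days after the earliest; the limit is 90 days. Within the window.

Not effective — insufficient signatures.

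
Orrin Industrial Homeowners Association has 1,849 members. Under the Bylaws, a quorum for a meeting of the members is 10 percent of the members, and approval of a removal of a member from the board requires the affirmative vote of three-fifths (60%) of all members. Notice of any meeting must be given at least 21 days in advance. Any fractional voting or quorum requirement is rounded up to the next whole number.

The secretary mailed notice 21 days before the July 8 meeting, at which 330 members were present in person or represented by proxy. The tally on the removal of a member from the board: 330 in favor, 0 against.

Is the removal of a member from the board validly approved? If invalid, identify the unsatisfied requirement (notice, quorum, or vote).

Invalid — vote requirement not satisfied.

Notice: 21 days given; 21 required. Satisfied.
Quorum: 10% of 1,849 = 184.90, rounded up to 185; 330 present. Satisfied.
Vote: requires three-fifths of all members (1,849); 3/5 of 1849 = 1109.40, rounded up to 1110, so 1,110 needed; 330 in favor. Not satisfied.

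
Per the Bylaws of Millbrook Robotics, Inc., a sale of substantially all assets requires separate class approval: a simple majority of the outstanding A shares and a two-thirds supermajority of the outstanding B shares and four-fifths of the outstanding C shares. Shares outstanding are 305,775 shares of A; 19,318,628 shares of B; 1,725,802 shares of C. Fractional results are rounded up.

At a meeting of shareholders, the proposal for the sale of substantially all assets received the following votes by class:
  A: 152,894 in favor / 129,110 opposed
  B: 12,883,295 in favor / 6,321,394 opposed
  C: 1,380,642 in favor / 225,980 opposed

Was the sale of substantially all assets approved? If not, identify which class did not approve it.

Approved — every class gave the required vote.

A: a majority of 305775 is 152888; 152,888 required, 152,894 in favor — approved.
B: 2/3 of 19318628 = 12879085.33, rounded up to 12879086; 12,879,086 required, 12,883,295 in favor — approved.
C: 4/5 of 1725802 = 1380641.60, rounded up to 1380642; 1,380,642 required, 1,380,642 in favor — approved.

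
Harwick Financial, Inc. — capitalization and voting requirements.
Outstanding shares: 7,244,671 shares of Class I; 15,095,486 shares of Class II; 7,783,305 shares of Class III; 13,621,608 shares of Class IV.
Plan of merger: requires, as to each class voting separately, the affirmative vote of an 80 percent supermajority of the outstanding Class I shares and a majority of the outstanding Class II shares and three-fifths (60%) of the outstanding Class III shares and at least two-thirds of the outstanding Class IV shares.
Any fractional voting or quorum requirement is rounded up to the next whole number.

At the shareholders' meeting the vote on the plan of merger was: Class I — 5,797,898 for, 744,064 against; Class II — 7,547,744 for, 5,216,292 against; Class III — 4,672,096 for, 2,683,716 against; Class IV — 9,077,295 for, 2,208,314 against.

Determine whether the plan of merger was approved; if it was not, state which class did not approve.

Not approved — the Class IV shares did not give the required vote.

Class I: 4/5 of 7244671 = 5795736.80, rounded up to 5795737; 5,795,737 required, 5,797,898 in favor — approved.
Class II: a majority of 15095486 is 7547744; 7,547,744 required, 7,547,744 in favor — approved.
Class III: 3/5 of 7783305 = 4669983; 4,669,983 required, 4,672,096 in favor — approved.
Class IV: 2/3 of 13621608 = 9081072; 9,081,072 required, 9,077,295 in favor — not approved.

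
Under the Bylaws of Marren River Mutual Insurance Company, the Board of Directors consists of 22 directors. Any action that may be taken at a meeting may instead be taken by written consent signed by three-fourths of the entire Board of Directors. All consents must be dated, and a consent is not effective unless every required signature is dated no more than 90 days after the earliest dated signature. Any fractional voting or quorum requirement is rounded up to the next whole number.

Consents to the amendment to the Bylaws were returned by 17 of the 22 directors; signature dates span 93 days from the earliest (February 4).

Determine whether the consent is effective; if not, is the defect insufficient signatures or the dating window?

Not effective — dating-window requirement not satisfied.

Signatures required: three-fourths of 22 — 3/4 of 22 = 16.50, rounded up to 17, so 17 needed; 17 signed. Sufficient.
Dating window: the latest signature is 93 days after the earliest; the limit is 90 days. Outside the window.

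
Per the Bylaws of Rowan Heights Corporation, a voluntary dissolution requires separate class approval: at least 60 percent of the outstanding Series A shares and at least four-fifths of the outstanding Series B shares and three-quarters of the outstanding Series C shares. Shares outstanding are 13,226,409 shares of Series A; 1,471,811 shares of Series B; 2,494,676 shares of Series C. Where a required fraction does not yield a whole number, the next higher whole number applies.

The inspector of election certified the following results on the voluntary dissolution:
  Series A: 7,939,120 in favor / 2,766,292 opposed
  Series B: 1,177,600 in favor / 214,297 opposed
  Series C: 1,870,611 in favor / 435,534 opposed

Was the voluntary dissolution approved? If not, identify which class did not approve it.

Series A: 3/5 of 13226409 = 7935845.40, rounded up to 7935846; 7,935,846 required, 7,939,120 in favor — approved.
Series B: 4/5 of 1471811 = 1177448.80, rounded up to 1177449; 1,177,449 required, 1,177,600 in favor — approved.
Series C: 3/4 of 2494676 = 1871007; 1,871,007 required, 1,870,611 in favor — not approved.

Not approved — the Series C shares did not give the required vote.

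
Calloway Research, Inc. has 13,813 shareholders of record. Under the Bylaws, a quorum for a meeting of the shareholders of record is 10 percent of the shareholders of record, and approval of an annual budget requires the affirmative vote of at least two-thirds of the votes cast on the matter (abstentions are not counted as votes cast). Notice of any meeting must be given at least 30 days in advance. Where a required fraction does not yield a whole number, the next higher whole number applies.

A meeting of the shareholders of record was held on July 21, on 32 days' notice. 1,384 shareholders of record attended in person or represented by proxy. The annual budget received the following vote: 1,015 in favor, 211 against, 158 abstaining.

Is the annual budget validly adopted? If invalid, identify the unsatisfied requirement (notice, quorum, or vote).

Valid — all requirements satisfied.

Notice: 32 days given; 30 required. Satisfied.
Quorum: 10% of 13,813 = 1,381.30, rounded up to 1,382; 1,384 present. Satisfied.
Vote: requires two-thirds of the votes cast (1,384 − 158 abstaining = 1,226); 2/3 of 1226 = 817.33, rounded up to 818, so 818 needed; 1,015 in favor. Satisfied.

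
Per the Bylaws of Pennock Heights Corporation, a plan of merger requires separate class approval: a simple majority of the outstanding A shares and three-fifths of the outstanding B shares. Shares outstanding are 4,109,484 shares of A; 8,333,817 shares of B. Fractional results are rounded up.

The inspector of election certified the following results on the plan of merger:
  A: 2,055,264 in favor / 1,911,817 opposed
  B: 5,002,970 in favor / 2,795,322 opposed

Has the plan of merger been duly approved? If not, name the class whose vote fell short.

A: a majority of 4109484 is 2054743; 2,054,743 required, 2,055,264 in favor — approved.
B: 3/5 of 8333817 = 5000290.20, rounded up to 5000291; 5,000,291 required, 5,002,970 in favor — approved.

Approved — every class gave the required vote.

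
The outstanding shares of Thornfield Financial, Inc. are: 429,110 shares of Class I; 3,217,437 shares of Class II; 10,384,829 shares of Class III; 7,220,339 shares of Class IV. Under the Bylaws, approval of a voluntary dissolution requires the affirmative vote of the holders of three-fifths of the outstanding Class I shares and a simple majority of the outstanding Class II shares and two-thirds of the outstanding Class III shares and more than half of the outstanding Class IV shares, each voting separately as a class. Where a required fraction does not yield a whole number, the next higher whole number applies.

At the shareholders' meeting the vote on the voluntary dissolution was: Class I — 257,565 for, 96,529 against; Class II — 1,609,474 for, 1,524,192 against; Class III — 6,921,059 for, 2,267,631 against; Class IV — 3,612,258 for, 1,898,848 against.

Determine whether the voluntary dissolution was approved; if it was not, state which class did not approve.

Class I: 3/5 of 429110 = 257466; 257,466 required, 257,565 in favor — approved.
Class II: a majority of 3217437 is 1608719; 1,608,719 required, 1,609,474 in favor — approved.
Class III: 2/3 of 10384829 = 6923219.33, rounded up to 6923220; 6,923,220 required, 6,921,059 in favor — not approved.
Class IV: a majority of 7220339 is 3610170; 3,610,170 required, 3,612,258 in favor — approved.

Not approved — the Class III shares did not give the required vote.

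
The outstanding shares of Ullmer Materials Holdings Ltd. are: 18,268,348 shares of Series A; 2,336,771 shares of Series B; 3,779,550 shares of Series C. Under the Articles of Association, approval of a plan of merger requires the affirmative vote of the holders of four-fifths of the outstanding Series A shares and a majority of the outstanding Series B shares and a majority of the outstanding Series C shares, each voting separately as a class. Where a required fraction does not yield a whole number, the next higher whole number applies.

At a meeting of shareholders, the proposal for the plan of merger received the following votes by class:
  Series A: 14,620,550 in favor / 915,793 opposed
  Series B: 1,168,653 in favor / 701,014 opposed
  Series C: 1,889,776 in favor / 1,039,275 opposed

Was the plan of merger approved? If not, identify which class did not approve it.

Series A: 4/5 of 18268348 = 14614678.40, rounded up to 14614679; 14,614,679 required, 14,620,550 in favor — approved.
Series B: a majority of 2336771 is 1168386; 1,168,386 required, 1,168,653 in favor — approved.
Series C: a majority of 3779550 is 1889776; 1,889,776 required, 1,889,776 in favor — approved.

Approved — every class gave the required vote.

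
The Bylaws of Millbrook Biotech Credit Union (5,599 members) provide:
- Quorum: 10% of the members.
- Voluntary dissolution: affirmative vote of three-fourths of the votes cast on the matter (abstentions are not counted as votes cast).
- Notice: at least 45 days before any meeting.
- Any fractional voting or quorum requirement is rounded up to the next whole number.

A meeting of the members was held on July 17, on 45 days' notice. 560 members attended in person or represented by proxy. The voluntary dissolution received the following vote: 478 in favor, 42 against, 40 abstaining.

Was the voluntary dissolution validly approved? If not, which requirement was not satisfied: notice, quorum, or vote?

Valid — all requirements satisfied.

Notice: 45 days given; 45 required. Satisfied.
Quorum: 10% of 5,599 = 559.90, rounded up to 560; 560 present. Satisfied.
Vote: requires three-fourths of the votes cast (560 − 40 abstaining = 520); 3/4 of 520 = 390, so 390 needed; 478 in favor. Satisfied.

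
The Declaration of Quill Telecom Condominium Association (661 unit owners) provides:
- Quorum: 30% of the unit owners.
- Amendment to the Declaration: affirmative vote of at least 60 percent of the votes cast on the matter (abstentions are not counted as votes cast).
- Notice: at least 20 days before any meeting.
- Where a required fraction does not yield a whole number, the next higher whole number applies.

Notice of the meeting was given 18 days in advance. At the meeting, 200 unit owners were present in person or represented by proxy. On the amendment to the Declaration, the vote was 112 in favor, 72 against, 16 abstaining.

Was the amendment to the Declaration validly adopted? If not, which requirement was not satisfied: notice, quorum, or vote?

Notice: 18 days given; 20 required. Not satisfied.
Quorum: 30% of 661 = 198.30, rounded up to 199; 200 present. Satisfied.
Vote: requires three-fifths of the votes cast (200 − 16 abstaining = 184); 3/5 of 184 = 110.40, rounded up to 111, so 111 needed; 112 in favor. Satisfied.

Invalid — notice requirement not satisfied.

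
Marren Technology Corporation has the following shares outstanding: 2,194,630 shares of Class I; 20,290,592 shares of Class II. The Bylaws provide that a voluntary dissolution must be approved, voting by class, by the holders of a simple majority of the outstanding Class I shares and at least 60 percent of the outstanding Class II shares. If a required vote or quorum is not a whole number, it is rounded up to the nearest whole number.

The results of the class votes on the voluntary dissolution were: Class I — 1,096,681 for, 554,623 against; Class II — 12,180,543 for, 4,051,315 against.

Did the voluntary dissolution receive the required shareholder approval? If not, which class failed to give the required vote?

Not approved — the Class I shares did not give the required vote.

Class I: a majority of 2194630 is 1097316; 1,097,316 required, 1,096,681 in favor — not approved.
Class II: 3/5 of 20290592 = 12174355.20, rounded up to 12174356; 12,174,356 required, 12,180,543 in favor — approved.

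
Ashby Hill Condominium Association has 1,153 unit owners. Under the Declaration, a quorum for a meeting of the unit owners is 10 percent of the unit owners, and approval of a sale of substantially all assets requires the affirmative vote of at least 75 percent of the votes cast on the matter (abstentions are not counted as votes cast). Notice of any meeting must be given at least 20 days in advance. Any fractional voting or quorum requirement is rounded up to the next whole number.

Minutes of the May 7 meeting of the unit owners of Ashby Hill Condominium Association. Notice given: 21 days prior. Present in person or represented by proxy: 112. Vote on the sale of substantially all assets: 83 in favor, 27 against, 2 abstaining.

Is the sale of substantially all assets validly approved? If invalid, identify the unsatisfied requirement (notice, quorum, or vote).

Notice: 21 days given; 20 required. Satisfied.
Quorum: 10% of 1,153 = 115.30, rounded up to 116; 112 present. Not satisfied.
Vote: requires three-fourths of the votes cast (112 − 2 abstaining = 110); 3/4 of 110 = 82.50, rounded up to 83, so 83 needed; 83 in favor. Satisfied.

Invalid — quorum requirement not satisfied.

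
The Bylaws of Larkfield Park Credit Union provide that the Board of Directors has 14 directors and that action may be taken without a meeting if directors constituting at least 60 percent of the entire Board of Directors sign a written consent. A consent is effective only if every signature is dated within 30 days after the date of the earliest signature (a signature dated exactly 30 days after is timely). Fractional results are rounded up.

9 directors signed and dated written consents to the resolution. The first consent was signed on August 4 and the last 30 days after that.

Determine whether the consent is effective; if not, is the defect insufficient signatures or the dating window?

Effective — both the signature and dating-window requirements are satisfied.

Signatures required: at least 60 percent of 14 — 3/5 of 14 = 8.40, rounded up to 9, so 9 needed; 9 signed. Sufficient.
Dating window: the latest signature is 30 days after the earliest; the limit is 30 days. Within the window.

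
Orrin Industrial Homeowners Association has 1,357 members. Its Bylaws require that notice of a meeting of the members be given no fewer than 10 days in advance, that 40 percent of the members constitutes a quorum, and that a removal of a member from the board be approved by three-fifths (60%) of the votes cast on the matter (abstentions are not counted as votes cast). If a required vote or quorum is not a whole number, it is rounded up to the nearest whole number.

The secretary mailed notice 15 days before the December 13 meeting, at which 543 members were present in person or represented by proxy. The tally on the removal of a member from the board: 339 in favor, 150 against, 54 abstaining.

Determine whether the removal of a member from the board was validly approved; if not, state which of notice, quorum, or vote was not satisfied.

Valid — all requirements satisfied.

Notice: 15 days given; 10 required. Satisfied.
Quorum: 40% of 1,357 = 542.80, rounded up to 543; 543 present. Satisfied.
Vote: requires three-fifths of the votes cast (543 − 54 abstaining = 489); 3/5 of 489 = 293.40, rounded up to 294, so 294 needed; 339 in favor. Satisfied.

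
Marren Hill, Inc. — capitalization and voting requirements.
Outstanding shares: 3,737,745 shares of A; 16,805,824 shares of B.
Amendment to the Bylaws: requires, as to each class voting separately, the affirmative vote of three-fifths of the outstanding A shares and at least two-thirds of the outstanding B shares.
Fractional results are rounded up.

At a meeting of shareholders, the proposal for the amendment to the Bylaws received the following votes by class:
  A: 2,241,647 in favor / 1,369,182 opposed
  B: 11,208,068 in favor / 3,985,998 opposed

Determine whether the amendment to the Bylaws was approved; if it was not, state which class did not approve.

A: 3/5 of 3737745 = 2242647; 2,242,647 required, 2,241,647 in favor — not approved.
B: 2/3 of 16805824 = 11203882.67, rounded up to 11203883; 11,203,883 required, 11,208,068 in favor — approved.

Not approved — the A shares did not give the required vote.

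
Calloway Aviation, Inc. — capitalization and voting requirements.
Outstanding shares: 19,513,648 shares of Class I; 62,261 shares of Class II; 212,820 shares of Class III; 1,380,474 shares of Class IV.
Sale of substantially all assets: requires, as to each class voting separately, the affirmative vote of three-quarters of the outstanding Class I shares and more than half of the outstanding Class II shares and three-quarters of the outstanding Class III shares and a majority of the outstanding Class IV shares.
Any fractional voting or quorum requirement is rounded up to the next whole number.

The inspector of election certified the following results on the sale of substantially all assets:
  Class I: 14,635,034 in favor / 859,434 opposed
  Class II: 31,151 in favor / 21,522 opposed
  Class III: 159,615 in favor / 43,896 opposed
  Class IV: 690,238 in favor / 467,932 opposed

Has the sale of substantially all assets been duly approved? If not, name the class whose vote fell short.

Not approved — the Class I shares did not give the required vote.

Class I: 3/4 of 19513648 = 14635236; 14,635,236 required, 14,635,034 in favor — not approved.
Class II: a majority of 62261 is 31131; 31,131 required, 31,151 in favor — approved.
Class III: 3/4 of 212820 = 159615; 159,615 required, 159,615 in favor — approved.
Class IV: a majority of 1380474 is 690238; 690,238 required, 690,238 in favor — approved.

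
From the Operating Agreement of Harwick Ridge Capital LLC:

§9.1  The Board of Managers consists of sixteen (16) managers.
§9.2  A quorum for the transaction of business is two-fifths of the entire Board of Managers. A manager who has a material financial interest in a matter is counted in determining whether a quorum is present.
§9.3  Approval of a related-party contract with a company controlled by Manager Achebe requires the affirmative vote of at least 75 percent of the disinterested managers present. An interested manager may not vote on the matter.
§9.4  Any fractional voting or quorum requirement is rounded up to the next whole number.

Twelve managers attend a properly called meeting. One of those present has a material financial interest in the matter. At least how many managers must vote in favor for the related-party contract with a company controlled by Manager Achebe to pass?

The related-party contract with a company controlled by Manager Achebe requires three-fourths of the disinterested managers present (12 − 1 = 11).
3/4 of 11 = 8.25, rounded up to 9.

9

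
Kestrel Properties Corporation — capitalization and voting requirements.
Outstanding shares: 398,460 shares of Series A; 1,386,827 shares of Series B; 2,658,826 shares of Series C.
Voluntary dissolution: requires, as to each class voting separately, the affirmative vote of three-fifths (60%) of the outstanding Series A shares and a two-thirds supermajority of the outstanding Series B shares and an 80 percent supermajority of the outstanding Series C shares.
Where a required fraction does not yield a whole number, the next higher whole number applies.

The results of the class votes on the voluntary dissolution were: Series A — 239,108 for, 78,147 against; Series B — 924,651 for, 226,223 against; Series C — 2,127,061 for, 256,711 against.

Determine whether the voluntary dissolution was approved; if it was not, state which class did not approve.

Approved — every class gave the required vote.

Series A: 3/5 of 398460 = 239076; 239,076 required, 239,108 in favor — approved.
Series B: 2/3 of 1386827 = 924551.33, rounded up to 924552; 924,552 required, 924,651 in favor — approved.
Series C: 4/5 of 2658826 = 2127060.80, rounded up to 2127061; 2,127,061 required, 2,127,061 in favor — approved.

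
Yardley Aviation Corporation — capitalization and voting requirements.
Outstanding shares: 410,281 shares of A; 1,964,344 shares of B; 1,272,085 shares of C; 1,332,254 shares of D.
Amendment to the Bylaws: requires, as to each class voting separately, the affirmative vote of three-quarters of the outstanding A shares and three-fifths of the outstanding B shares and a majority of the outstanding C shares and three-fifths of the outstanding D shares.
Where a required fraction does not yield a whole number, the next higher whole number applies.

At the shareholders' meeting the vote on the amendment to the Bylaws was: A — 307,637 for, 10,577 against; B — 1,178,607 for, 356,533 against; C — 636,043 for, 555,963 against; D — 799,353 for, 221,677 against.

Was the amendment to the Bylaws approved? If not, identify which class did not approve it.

Not approved — the A shares did not give the required vote.

A: 3/4 of 410281 = 307710.75, rounded up to 307711; 307,711 required, 307,637 in favor — not approved.
B: 3/5 of 1964344 = 1178606.40, rounded up to 1178607; 1,178,607 required, 1,178,607 in favor — approved.
C: a majority of 1272085 is 636043; 636,043 required, 636,043 in favor — approved.
D: 3/5 of 1332254 = 799352.40, rounded up to 799353; 799,353 required, 799,353 in favor — approved.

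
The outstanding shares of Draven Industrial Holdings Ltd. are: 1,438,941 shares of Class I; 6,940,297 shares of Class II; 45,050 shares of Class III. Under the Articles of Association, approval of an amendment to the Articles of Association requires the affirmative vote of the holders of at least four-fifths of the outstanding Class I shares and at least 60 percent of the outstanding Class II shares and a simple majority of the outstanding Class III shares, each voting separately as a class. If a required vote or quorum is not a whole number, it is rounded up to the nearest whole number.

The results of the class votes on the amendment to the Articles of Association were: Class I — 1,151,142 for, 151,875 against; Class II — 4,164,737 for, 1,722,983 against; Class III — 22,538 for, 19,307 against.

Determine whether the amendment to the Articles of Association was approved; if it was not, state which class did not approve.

Class I: 4/5 of 1438941 = 1151152.80, rounded up to 1151153; 1,151,153 required, 1,151,142 in favor — not approved.
Class II: 3/5 of 6940297 = 4164178.20, rounded up to 4164179; 4,164,179 required, 4,164,737 in favor — approved.
Class III: a majority of 45050 is 22526; 22,526 required, 22,538 in favor — approved.

Not approved — the Class I shares did not give the required vote.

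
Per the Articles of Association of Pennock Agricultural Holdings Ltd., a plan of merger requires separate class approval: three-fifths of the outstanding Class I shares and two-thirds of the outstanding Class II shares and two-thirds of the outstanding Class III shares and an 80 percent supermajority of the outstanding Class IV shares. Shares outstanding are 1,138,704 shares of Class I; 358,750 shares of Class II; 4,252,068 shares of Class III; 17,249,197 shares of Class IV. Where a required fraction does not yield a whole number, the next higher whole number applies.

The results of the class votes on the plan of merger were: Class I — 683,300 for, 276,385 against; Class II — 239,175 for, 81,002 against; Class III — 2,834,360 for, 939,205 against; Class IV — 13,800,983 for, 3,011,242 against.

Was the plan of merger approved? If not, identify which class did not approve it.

Not approved — the Class III shares did not give the required vote.

Class I: 3/5 of 1138704 = 683222.40, rounded up to 683223; 683,223 required, 683,300 in favor — approved.
Class II: 2/3 of 358750 = 239166.67, rounded up to 239167; 239,167 required, 239,175 in favor — approved.
Class III: 2/3 of 4252068 = 2834712; 2,834,712 required, 2,834,360 in favor — not approved.
Class IV: 4/5 of 17249197 = 13799357.60, rounded up to 13799358; 13,799,358 required, 13,800,983 in favor — approved.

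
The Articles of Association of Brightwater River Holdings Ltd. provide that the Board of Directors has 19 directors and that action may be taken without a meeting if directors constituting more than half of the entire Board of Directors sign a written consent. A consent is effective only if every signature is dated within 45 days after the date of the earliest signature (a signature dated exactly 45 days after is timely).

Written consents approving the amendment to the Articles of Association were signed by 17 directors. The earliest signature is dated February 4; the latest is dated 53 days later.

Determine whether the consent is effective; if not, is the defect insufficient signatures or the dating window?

Not effective — dating-window requirement not satisfied.

Signatures required: more than half of 19 — a majority of 19 is 10, so 10 needed; 17 signed. Sufficient.
Dating window: the latest signature is 53 days after the earliest; the limit is 45 days. Outside the window.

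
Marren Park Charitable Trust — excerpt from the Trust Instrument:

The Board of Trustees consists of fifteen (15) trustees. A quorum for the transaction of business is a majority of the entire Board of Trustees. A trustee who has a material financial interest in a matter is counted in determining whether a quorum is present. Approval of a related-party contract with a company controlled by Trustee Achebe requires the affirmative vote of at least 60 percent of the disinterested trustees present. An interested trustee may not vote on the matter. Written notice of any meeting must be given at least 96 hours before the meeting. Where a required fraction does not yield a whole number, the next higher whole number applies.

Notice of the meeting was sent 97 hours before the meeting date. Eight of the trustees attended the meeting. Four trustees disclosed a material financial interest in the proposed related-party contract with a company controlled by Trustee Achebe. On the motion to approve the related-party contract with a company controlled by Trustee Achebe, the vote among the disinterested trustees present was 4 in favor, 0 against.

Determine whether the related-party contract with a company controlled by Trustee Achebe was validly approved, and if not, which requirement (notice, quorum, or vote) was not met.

Notice: 97 hours given; 96 required (97 ≥ 96). Satisfied.
Quorum: 8 present (interested trustees count toward quorum); quorum is 8. Satisfied.
Vote: the related-party contract with a company controlled by Trustee Achebe requires three-fifths of the disinterested trustees present (8 − 4 = 4). 3/5 of 4 = 2.40, rounded up to 3, so 3 affirmative votes are needed; 4 voted in favor. Satisfied.

Valid — all requirements satisfied.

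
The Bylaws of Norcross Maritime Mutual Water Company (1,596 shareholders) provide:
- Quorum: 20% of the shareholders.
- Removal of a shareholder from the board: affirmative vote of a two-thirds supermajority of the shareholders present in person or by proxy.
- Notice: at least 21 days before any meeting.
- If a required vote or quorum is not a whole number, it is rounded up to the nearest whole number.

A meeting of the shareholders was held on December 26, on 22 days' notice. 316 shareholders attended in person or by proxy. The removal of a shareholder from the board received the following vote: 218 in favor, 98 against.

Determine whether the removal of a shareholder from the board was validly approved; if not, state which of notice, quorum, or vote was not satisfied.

Invalid — quorum requirement not satisfied.

Notice: 22 days given; 21 required. Satisfied.
Quorum: 20% of 1,596 = 319.20, rounded up to 320; 316 present. Not satisfied.
Vote: requires two-thirds of those present (316); 2/3 of 316 = 210.67, rounded up to 211, so 211 needed; 218 in favor. Satisfied.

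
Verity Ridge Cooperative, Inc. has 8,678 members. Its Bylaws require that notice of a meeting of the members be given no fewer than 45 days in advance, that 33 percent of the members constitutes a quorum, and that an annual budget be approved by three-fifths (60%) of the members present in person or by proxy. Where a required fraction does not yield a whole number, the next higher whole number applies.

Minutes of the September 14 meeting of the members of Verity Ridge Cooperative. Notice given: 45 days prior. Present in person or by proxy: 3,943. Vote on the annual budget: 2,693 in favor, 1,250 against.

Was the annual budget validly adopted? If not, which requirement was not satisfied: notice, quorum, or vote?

Notice: 45 days given; 45 required. Satisfied.
Quorum: 33% of 8,678 = 2,863.74, rounded up to 2,864; 3,943 present. Satisfied.
Vote: requires three-fifths of those present (3,943); 3/5 of 3943 = 2365.80, rounded up to 2366, so 2,366 needed; 2,693 in favor. Satisfied.

Valid — all requirements satisfied.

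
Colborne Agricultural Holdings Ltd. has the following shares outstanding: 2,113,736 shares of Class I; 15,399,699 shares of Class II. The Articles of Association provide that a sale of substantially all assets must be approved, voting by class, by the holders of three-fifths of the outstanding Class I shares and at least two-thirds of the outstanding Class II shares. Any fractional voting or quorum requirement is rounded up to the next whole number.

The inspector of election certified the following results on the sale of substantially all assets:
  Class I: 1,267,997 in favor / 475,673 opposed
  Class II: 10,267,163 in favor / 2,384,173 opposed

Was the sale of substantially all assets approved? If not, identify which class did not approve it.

Class I: 3/5 of 2113736 = 1268241.60, rounded up to 1268242; 1,268,242 required, 1,267,997 in favor — not approved.
Class II: 2/3 of 15399699 = 10266466; 10,266,466 required, 10,267,163 in favor — approved.

Not approved — the Class I shares did not give the required vote.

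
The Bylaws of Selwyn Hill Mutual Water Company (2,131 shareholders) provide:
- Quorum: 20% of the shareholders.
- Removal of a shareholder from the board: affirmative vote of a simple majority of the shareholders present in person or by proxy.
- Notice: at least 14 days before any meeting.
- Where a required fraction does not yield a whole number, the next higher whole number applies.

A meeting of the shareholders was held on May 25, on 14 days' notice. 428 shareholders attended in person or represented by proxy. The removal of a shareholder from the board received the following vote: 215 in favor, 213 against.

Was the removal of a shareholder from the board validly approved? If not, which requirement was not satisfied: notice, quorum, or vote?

Notice: 14 days given; 14 required. Satisfied.
Quorum: 20% of 2,131 = 426.20, rounded up to 427; 428 present. Satisfied.
Vote: requires a majority of those present (428); a majority of 428 is 215, so 215 needed; 215 in favor. Satisfied.

Valid — all requirements satisfied.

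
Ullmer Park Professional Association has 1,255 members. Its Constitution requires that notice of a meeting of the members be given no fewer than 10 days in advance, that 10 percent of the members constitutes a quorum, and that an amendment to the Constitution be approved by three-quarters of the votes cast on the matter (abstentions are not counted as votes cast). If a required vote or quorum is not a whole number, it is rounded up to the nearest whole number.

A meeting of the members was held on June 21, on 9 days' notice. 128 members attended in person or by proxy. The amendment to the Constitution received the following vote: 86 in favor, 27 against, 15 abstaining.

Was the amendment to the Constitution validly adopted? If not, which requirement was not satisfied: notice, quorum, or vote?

Invalid — notice requirement not satisfied.

Notice: 9 days given; 10 required. Not satisfied.
Quorum: 10% of 1,255 = 125.50, rounded up to 126; 128 present. Satisfied.
Vote: requires three-fourths of the votes cast (128 − 15 abstaining = 113); 3/4 of 113 = 84.75, rounded up to 85, so 85 needed; 86 in favor. Satisfied.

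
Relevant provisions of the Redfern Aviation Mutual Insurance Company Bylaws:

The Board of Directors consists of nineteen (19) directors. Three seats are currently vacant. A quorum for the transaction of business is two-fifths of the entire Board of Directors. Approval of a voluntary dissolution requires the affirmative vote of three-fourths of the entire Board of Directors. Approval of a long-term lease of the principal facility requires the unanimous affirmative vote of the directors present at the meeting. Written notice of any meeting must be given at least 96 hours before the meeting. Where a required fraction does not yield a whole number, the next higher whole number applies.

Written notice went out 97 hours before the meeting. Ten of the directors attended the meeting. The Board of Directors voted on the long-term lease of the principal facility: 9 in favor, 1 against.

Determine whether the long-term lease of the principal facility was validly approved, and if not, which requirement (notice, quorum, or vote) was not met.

Invalid — vote requirement not satisfied.

Notice: 97 hours given; 96 required (97 ≥ 96). Satisfied.
Quorum: 10 present; quorum is 8. Satisfied.
Vote: the long-term lease of the principal facility requires the unanimous vote of the directors present (10). Unanimous means all 10, so 10 affirmative votes are needed; 9 voted in favor. Not satisfied.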